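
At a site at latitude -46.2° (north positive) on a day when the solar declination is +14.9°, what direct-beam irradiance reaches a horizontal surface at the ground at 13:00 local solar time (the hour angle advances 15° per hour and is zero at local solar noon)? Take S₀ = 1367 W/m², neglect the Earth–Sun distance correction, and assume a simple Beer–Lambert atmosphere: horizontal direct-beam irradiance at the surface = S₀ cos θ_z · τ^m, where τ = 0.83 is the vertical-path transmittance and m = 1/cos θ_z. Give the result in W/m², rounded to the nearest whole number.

Hour angle H = 15° × (13 − 12) = 15.00°.
cos θ_z = sin(-46.2°) sin(14.9°) + cos(-46.2°) cos(14.9°) cos(15.00°) = -0.1856 + 0.6461 = 0.4605.
Air mass m = 1/cos θ_z = 1/0.4605 = 2.172; τ^m = 0.83^2.172 = 0.6672.
Surface direct beam = 1367 × 0.4605 × 0.6672 = 420.00 W/m².

420 W/m²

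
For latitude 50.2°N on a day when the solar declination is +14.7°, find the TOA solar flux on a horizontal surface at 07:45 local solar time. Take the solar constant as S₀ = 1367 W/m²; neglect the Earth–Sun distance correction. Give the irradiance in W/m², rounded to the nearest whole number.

641 W/m²

Hour angle H = 15° × (7.75 − 12) = -63.75°.
cos θ_z = sin(50.2°) sin(14.7°) + cos(50.2°) cos(14.7°) cos(-63.75°) = 0.1950 + 0.2738 = 0.4688.
Top-of-atmosphere irradiance = S₀ cos θ_z = 1367 × 0.4688 = 640.85 W/m².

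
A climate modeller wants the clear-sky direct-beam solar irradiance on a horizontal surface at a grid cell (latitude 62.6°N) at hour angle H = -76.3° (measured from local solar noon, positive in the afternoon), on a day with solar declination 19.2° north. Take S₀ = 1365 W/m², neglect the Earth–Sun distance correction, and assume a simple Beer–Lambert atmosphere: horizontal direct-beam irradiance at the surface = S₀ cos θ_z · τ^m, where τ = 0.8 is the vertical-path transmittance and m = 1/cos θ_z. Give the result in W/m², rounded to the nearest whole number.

306 W/m²

With φ = 62.6°, δ = 19.2°, H = -76.30°: sin φ sin δ = 0.2920, cos φ cos δ cos H = 0.1029, so cos θ_z = 0.3949.
Air mass m = 1/cos θ_z = 1/0.3949 = 2.532; τ^m = 0.8^2.532 = 0.5684.
Surface direct beam = 1365 × 0.3949 × 0.5684 = 306.39 W/m².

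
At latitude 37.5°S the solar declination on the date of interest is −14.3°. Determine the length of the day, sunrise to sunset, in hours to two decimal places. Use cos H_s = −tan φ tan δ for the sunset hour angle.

13.50 hours

−tan φ tan δ = −(-0.7673)(-0.2549) = -0.1956; H_s = arccos(-0.1956) = 101.28°.
Day length = 2 H_s / 15° h⁻¹ = 202.56° / 15 = 13.504 h.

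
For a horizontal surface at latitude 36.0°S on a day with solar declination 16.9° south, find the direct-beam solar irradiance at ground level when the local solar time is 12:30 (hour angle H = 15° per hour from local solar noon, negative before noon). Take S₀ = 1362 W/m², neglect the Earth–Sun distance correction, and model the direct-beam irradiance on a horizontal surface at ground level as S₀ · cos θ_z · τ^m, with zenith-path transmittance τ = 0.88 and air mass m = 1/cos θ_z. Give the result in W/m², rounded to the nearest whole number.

1115 W/m²

Hour angle H = 15° × (12.5 − 12) = 7.50°.
With φ = -36.0°, δ = -16.9°, H = 7.50°: sin φ sin δ = 0.1709, cos φ cos δ cos H = 0.7675, so cos θ_z = 0.9384.
Air mass m = 1/cos θ_z = 1/0.9384 = 1.066; τ^m = 0.88^1.066 = 0.8726.
Surface direct beam = 1362 × 0.9384 × 0.8726 = 1115.27 W/m².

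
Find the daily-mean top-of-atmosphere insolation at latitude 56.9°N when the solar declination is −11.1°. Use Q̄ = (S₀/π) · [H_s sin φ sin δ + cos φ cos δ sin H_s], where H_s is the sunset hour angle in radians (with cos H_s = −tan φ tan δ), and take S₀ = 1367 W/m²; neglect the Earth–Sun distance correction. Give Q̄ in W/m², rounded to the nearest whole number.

The sunset hour angle satisfies cos H_s = −tan φ tan δ = 0.3010, giving H_s = 72.48°. In radians, H_s = 1.2650.
H_s sin φ sin δ = 1.2650 × 0.8377 × -0.1925 = -0.2040.
cos φ cos δ sin H_s = 0.5461 × 0.9813 × 0.9536 = 0.5110.
Q̄ = (1367/π) × (-0.2040 + 0.5110) = 435.13 × 0.3070 = 133.58 W/m².

134 W/m²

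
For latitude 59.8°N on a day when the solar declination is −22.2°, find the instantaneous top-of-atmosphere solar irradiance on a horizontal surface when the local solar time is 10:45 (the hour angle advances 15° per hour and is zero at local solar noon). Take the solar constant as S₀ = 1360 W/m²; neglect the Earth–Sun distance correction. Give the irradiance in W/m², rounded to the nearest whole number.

156 W/m²

Hour angle H = 15° × (10.75 − 12) = -18.75°.
cos θ_z = sin φ sin δ + cos φ cos δ cos H = (0.8643)(-0.3778) + (0.5030)(0.9259)(0.9469) = 0.1145.
Top-of-atmosphere irradiance = S₀ cos θ_z = 1360 × 0.1145 = 155.72 W/m².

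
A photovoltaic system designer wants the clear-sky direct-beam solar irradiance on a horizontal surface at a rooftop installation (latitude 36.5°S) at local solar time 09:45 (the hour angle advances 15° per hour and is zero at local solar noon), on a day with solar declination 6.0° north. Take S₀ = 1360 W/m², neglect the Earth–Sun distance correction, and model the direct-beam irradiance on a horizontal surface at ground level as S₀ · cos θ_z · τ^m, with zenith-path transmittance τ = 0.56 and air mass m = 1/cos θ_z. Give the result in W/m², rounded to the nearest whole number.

313 W/m²

Hour angle H = 15° × (9.75 − 12) = -33.75°.
cos θ_z = sin φ sin δ + cos φ cos δ cos H = (-0.5948)(0.1045) + (0.8039)(0.9945)(0.8315) = 0.6026.
Air mass m = 1/cos θ_z = 1/0.6026 = 1.659; τ^m = 0.56^1.659 = 0.3822.
Surface direct beam = 1360 × 0.6026 × 0.3822 = 313.23 W/m².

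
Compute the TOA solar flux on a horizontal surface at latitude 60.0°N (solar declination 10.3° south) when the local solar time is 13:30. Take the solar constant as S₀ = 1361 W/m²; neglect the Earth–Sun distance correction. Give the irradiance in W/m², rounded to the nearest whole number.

Hour angle H = 15° × (13.5 − 12) = 22.50°.
cos θ_z = sin φ sin δ + cos φ cos δ cos H = (0.8660)(-0.1788) + (0.5000)(0.9839)(0.9239) = 0.2997.
Top-of-atmosphere irradiance = S₀ cos θ_z = 1361 × 0.2997 = 407.89 W/m².

408 W/m²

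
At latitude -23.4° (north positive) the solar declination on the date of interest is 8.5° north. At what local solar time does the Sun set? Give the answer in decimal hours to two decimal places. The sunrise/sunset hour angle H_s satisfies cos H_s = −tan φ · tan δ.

−tan φ tan δ = −(-0.4327)(0.1495) = 0.0647; H_s = arccos(0.0647) = 86.29°.
Sunset is at 12 + H_s/15 = 12 + 5.753 = 17.753 h local solar time.

17.75 h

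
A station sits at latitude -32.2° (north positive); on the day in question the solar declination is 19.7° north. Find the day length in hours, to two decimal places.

The sunset hour angle satisfies cos H_s = −tan φ tan δ = 0.2255, giving H_s = 76.97°.
Day length = 2 H_s / 15° h⁻¹ = 153.94° / 15 = 10.263 h.

10.26 hours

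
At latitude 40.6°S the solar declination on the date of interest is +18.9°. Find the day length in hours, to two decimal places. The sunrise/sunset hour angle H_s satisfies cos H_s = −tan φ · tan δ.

−tan φ tan δ = −(-0.8571)(0.3424) = 0.2935; H_s = arccos(0.2935) = 72.93°.
Day length = 2 H_s / 15° h⁻¹ = 145.86° / 15 = 9.724 h.

9.72 hours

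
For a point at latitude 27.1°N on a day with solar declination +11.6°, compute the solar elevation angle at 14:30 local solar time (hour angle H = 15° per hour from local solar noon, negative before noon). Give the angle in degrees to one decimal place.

Hour angle H = 15° × (14.5 − 12) = 37.50°.
cos θ_z = sin(27.1°) sin(11.6°) + cos(27.1°) cos(11.6°) cos(37.50°) = 0.0916 + 0.6918 = 0.7834.
θ_z = arccos(0.7834) = 38.43°, so the elevation is 90° − 38.43° = 51.57°.

51.6°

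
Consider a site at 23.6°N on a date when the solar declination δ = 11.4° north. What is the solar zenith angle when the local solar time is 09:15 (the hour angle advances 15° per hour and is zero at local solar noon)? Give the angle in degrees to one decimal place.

41.0°

Hour angle H = 15° × (9.25 − 12) = -41.25°.
cos θ_z = sin(23.6°) sin(11.4°) + cos(23.6°) cos(11.4°) cos(-41.25°) = 0.0791 + 0.6754 = 0.7545.
θ_z = arccos(0.7545) = 41.02°.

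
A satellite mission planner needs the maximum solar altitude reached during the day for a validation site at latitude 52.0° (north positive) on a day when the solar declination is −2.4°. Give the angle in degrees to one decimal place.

35.6°

At local solar noon the hour angle is zero, so the elevation is 90° − |φ − δ| = 90° − |52.0° − (-2.4°)| = 90° − 54.4° = 35.6°.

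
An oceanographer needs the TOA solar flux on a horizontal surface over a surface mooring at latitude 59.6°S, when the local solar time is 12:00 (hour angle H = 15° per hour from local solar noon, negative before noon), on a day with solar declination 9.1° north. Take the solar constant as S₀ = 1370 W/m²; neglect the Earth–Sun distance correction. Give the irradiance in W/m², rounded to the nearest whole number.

498 W/m²

Hour angle H = 15° × (12 − 12) = 0.00°.
cos θ_z = sin(-59.6°) sin(9.1°) + cos(-59.6°) cos(9.1°) cos(0.00°) = -0.1364 + 0.4997 = 0.3633.
Top-of-atmosphere irradiance = S₀ cos θ_z = 1370 × 0.3633 = 497.72 W/m².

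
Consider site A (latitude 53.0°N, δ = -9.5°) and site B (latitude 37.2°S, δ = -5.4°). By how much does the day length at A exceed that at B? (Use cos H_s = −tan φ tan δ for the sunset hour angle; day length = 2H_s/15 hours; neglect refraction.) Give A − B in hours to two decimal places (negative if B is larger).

-2.26 h

A: H_s = arccos(−tan 53.0° · tan -9.5°) = 77.17°, so 2H_s/15 = 10.2893 h.
B: H_s = arccos(−tan -37.2° · tan -5.4°) = 94.11°, so 2H_s/15 = 12.5480 h.
A − B = 10.2893 − 12.5480 = -2.2587 h.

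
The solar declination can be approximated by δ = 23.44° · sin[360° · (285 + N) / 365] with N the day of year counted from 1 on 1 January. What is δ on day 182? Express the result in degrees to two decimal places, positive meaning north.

+23.04°

360 × (285 + 182) / 365 = 460.603°; sin(460.603°) = 0.9829.
δ = 23.44 × 0.9829 = 23.039° ≈ +23.04°.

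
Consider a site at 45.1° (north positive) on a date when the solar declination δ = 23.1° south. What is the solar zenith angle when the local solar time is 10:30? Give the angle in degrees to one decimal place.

71.2°

Hour angle H = 15° × (10.5 − 12) = -22.50°.
cos θ_z = sin φ sin δ + cos φ cos δ cos H = (0.7083)(-0.3923) + (0.7059)(0.9198)(0.9239) = 0.3220.
θ_z = arccos(0.3220) = 71.22°.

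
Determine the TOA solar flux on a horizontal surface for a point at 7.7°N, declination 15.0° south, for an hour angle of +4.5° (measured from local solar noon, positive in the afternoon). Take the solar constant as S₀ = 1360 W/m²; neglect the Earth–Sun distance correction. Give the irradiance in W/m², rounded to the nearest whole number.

1251 W/m²

With φ = 7.7°, δ = -15.0°, H = 4.50°: sin φ sin δ = -0.0347, cos φ cos δ cos H = 0.9543, so cos θ_z = 0.9196.
Top-of-atmosphere irradiance = S₀ cos θ_z = 1360 × 0.9196 = 1250.66 W/m².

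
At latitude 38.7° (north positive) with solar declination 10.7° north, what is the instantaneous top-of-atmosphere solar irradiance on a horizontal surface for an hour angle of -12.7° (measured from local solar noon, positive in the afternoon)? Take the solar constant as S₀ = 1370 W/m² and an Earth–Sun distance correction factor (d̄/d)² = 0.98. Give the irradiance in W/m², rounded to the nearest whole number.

cos θ_z = sin φ sin δ + cos φ cos δ cos H = (0.6252)(0.1857) + (0.7804)(0.9826)(0.9755) = 0.8641.
Top-of-atmosphere irradiance = S₀ (d̄/d)² cos θ_z = 1370 × 0.98 × 0.8641 = 1160.14 W/m².

1160 W/m²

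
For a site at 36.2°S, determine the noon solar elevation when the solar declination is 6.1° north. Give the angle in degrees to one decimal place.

At local solar noon the hour angle is zero, so the elevation is 90° − |φ − δ| = 90° − |-36.2° − (6.1°)| = 90° − 42.3° = 47.7°.

47.7°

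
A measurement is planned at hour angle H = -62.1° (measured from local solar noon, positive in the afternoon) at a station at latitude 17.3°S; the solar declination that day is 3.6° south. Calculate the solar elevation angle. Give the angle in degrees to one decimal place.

27.7°

cos θ_z = sin(-17.3°) sin(-3.6°) + cos(-17.3°) cos(-3.6°) cos(-62.10°) = 0.0187 + 0.4459 = 0.4646.
θ_z = arccos(0.4646) = 62.32°, so the elevation is 90° − 62.32° = 27.68°.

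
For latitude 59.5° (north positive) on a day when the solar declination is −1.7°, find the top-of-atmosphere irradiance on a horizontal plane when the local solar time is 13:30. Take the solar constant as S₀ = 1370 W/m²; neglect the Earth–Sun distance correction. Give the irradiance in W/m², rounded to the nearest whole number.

Hour angle H = 15° × (13.5 − 12) = 22.50°.
With φ = 59.5°, δ = -1.7°, H = 22.50°: sin φ sin δ = -0.0256, cos φ cos δ cos H = 0.4687, so cos θ_z = 0.4431.
Top-of-atmosphere irradiance = S₀ cos θ_z = 1370 × 0.4431 = 607.05 W/m².

607 W/m²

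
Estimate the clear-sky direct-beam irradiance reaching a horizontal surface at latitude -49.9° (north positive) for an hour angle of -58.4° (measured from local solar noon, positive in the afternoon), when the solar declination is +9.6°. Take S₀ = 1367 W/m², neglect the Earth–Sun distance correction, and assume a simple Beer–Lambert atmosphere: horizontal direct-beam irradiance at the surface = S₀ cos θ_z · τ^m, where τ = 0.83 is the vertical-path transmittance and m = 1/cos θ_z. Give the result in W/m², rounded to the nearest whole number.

113 W/m²

cos θ_z = sin φ sin δ + cos φ cos δ cos H = (-0.7649)(0.1668) + (0.6441)(0.9860)(0.5240) = 0.2052.
Air mass m = 1/cos θ_z = 1/0.2052 = 4.873; τ^m = 0.83^4.873 = 0.4033.
Surface direct beam = 1367 × 0.2052 × 0.4033 = 113.13 W/m².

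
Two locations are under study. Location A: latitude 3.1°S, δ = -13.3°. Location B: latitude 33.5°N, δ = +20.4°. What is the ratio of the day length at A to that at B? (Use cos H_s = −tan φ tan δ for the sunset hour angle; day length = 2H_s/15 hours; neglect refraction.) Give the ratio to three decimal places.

A: H_s = arccos(−tan -3.1° · tan -13.3°) = 90.73°, so 2H_s/15 = 12.0973 h.
B: H_s = arccos(−tan 33.5° · tan 20.4°) = 104.25°, so 2H_s/15 = 13.9000 h.
Ratio A/B = 12.0973 / 13.9000 = 0.8703.

0.870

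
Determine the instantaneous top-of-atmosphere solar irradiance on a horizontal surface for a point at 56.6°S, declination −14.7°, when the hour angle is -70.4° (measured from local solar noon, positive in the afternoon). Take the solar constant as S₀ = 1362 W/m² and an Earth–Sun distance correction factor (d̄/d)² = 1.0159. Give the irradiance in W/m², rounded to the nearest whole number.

540 W/m²

With φ = -56.6°, δ = -14.7°, H = -70.40°: sin φ sin δ = 0.2118, cos φ cos δ cos H = 0.1786, so cos θ_z = 0.3904.
Top-of-atmosphere irradiance = S₀ (d̄/d)² cos θ_z = 1362 × 1.0159 × 0.3904 = 540.18 W/m².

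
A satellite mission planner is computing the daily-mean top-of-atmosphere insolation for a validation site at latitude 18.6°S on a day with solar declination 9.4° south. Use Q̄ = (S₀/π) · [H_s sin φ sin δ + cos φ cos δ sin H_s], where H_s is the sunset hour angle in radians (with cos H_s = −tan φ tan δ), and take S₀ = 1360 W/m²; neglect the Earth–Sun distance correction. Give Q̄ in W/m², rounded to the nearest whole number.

441 W/m²

cos H_s = −tan(-18.6°) · tan(-9.4°) = -0.0557, so H_s = arccos(-0.0557) = 93.19°. In radians, H_s = 1.6265.
H_s sin φ sin δ = 1.6265 × -0.3190 × -0.1633 = 0.0847.
cos φ cos δ sin H_s = 0.9478 × 0.9866 × 0.9984 = 0.9336.
Q̄ = (1360/π) × (0.0847 + 0.9336) = 432.90 × 1.0183 = 440.82 W/m².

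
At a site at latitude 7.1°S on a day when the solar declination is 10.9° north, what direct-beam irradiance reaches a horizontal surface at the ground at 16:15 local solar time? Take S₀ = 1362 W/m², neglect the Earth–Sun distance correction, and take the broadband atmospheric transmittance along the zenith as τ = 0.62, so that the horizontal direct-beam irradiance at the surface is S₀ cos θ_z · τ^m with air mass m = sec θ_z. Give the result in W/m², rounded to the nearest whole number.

172 W/m²

Hour angle H = 15° × (16.25 − 12) = 63.75°.
cos θ_z = sin φ sin δ + cos φ cos δ cos H = (-0.1236)(0.1891) + (0.9923)(0.9820)(0.4423) = 0.4076.
Air mass m = 1/cos θ_z = 1/0.4076 = 2.453; τ^m = 0.62^2.453 = 0.3096.
Surface direct beam = 1362 × 0.4076 × 0.3096 = 171.87 W/m².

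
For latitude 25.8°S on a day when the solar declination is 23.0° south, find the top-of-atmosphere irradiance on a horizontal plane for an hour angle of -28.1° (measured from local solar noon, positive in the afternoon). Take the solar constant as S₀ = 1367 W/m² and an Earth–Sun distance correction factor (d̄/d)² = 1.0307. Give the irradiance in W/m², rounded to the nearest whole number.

cos θ_z = sin φ sin δ + cos φ cos δ cos H = (-0.4352)(-0.3907) + (0.9003)(0.9205)(0.8821) = 0.9011.
Top-of-atmosphere irradiance = S₀ (d̄/d)² cos θ_z = 1367 × 1.0307 × 0.9011 = 1269.62 W/m².

1270 W/m²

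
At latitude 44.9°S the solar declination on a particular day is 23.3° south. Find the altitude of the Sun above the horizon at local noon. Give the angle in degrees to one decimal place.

68.4°

At local solar noon the hour angle is zero, so the elevation is 90° − |φ − δ| = 90° − |-44.9° − (-23.3°)| = 90° − 21.6° = 68.4°.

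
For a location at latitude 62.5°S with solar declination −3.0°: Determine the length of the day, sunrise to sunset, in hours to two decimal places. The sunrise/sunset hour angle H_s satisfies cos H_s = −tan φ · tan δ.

−tan φ tan δ = −(-1.9210)(-0.0524) = -0.1007; H_s = arccos(-0.1007) = 95.78°.
Day length = 2 H_s / 15° h⁻¹ = 191.56° / 15 = 12.771 h.

12.77 hours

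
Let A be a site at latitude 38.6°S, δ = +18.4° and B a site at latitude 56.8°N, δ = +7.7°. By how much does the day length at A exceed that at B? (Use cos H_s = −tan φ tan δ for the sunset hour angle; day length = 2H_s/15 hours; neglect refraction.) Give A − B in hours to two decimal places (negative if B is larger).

-3.64 h

A: H_s = arccos(−tan -38.6° · tan 18.4°) = 74.60°, so 2H_s/15 = 9.9467 h.
B: H_s = arccos(−tan 56.8° · tan 7.7°) = 101.92°, so 2H_s/15 = 13.5893 h.
A − B = 9.9467 − 13.5893 = -3.6426 h.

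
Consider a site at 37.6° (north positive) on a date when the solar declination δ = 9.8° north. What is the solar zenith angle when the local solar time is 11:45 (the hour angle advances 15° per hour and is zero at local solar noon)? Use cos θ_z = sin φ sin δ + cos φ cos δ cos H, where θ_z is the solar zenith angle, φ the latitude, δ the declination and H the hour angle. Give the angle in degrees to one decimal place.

28.0°

Hour angle H = 15° × (11.75 − 12) = -3.75°.
cos θ_z = sin(37.6°) sin(9.8°) + cos(37.6°) cos(9.8°) cos(-3.75°) = 0.1039 + 0.7791 = 0.8830.
θ_z = arccos(0.8830) = 27.99°.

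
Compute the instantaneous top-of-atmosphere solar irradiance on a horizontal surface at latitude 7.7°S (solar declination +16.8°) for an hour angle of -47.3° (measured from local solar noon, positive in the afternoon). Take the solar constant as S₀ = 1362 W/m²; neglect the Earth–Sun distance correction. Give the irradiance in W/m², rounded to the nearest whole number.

cos θ_z = sin(-7.7°) sin(16.8°) + cos(-7.7°) cos(16.8°) cos(-47.30°) = -0.0387 + 0.6434 = 0.6047.
Top-of-atmosphere irradiance = S₀ cos θ_z = 1362 × 0.6047 = 823.60 W/m².

824 W/m²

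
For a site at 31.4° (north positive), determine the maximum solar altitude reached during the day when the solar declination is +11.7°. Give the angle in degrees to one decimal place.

At local solar noon the hour angle is zero, so the elevation is 90° − |φ − δ| = 90° − |31.4° − (11.7°)| = 90° − 19.7° = 70.3°.

70.3°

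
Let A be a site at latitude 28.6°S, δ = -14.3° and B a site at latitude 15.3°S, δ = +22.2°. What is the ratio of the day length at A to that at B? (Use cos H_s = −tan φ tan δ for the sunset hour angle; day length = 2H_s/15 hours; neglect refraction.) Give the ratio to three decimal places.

1.172

A: H_s = arccos(−tan -28.6° · tan -14.3°) = 97.99°, so 2H_s/15 = 13.0653 h.
B: H_s = arccos(−tan -15.3° · tan 22.2°) = 83.59°, so 2H_s/15 = 11.1453 h.
Ratio A/B = 13.0653 / 11.1453 = 1.1723.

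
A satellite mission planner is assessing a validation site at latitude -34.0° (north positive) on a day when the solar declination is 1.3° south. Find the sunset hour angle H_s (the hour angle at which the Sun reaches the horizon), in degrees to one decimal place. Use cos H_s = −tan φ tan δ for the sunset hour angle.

90.9°

−tan φ tan δ = −(-0.6745)(-0.0227) = -0.0153; H_s = arccos(-0.0153) = 90.88°.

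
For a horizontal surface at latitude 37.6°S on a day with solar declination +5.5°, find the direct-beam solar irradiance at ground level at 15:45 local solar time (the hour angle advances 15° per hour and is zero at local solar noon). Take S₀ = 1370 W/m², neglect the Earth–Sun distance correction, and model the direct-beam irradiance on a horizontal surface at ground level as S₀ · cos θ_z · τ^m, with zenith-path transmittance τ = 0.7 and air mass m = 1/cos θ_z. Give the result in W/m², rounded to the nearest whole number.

203 W/m²

Hour angle H = 15° × (15.75 − 12) = 56.25°.
cos θ_z = sin φ sin δ + cos φ cos δ cos H = (-0.6101)(0.0958) + (0.7923)(0.9954)(0.5556) = 0.3797.
Air mass m = 1/cos θ_z = 1/0.3797 = 2.634; τ^m = 0.7^2.634 = 0.3908.
Surface direct beam = 1370 × 0.3797 × 0.3908 = 203.29 W/m².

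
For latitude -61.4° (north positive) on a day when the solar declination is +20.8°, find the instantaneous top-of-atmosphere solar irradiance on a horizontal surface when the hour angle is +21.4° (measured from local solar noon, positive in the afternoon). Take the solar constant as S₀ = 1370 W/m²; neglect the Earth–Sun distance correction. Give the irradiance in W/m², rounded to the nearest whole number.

cos θ_z = sin(-61.4°) sin(20.8°) + cos(-61.4°) cos(20.8°) cos(21.40°) = -0.3118 + 0.4166 = 0.1048.
Top-of-atmosphere irradiance = S₀ cos θ_z = 1370 × 0.1048 = 143.58 W/m².

144 W/m²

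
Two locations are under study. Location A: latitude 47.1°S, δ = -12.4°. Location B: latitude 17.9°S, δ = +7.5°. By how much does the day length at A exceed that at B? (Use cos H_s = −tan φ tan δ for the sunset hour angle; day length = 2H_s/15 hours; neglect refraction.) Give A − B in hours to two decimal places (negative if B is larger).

+2.15 h

A: H_s = arccos(−tan -47.1° · tan -12.4°) = 103.69°, so 2H_s/15 = 13.8253 h.
B: H_s = arccos(−tan -17.9° · tan 7.5°) = 87.56°, so 2H_s/15 = 11.6747 h.
A − B = 13.8253 − 11.6747 = 2.1506 h.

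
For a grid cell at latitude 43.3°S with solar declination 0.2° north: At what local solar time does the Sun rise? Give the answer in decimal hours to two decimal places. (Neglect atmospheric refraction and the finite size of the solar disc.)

cos H_s = −tan(-43.3°) · tan(0.2°) = 0.0033, so H_s = arccos(0.0033) = 89.81°.
Sunrise is at 12 − H_s/15 = 12 − 5.987 = 6.013 h local solar time.

6.01 h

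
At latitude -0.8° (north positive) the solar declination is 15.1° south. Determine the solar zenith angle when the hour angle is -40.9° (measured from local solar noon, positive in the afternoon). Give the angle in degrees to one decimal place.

cos θ_z = sin φ sin δ + cos φ cos δ cos H = (-0.0140)(-0.2605) + (0.9999)(0.9655)(0.7559) = 0.7334.
θ_z = arccos(0.7334) = 42.83°.

42.8°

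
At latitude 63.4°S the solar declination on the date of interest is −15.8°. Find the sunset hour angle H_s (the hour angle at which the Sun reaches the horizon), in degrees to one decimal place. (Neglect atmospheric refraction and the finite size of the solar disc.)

124.4°

−tan φ tan δ = −(-1.9970)(-0.2830) = -0.5652; H_s = arccos(-0.5652) = 124.42°.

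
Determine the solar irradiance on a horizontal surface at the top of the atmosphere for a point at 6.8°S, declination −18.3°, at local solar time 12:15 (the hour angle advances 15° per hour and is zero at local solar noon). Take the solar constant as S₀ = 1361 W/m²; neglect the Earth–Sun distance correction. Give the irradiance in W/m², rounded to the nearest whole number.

1331 W/m²

Hour angle H = 15° × (12.25 − 12) = 3.75°.
With φ = -6.8°, δ = -18.3°, H = 3.75°: sin φ sin δ = 0.0372, cos φ cos δ cos H = 0.9407, so cos θ_z = 0.9779.
Top-of-atmosphere irradiance = S₀ cos θ_z = 1361 × 0.9779 = 1330.92 W/m².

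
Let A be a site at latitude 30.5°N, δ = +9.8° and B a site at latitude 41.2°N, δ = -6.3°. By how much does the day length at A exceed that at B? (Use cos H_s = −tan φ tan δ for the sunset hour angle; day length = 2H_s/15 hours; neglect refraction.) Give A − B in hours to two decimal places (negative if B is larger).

A: H_s = arccos(−tan 30.5° · tan 9.8°) = 95.84°, so 2H_s/15 = 12.7787 h.
B: H_s = arccos(−tan 41.2° · tan -6.3°) = 84.45°, so 2H_s/15 = 11.2600 h.
A − B = 12.7787 − 11.2600 = 1.5187 h.

+1.52 h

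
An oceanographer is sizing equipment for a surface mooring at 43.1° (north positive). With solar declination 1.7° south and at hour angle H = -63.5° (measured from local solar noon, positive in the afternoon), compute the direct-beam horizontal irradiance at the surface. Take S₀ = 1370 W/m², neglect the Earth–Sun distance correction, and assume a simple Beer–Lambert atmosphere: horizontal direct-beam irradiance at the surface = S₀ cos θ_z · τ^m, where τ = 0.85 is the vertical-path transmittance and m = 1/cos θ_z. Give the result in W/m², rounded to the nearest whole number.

cos θ_z = sin(43.1°) sin(-1.7°) + cos(43.1°) cos(-1.7°) cos(-63.50°) = -0.0203 + 0.3257 = 0.3054.
Air mass m = 1/cos θ_z = 1/0.3054 = 3.274; τ^m = 0.85^3.274 = 0.5874.
Surface direct beam = 1370 × 0.3054 × 0.5874 = 245.77 W/m².

246 W/m²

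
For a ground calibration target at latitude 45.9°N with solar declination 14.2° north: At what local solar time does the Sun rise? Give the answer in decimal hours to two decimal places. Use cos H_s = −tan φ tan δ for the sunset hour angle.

The sunset hour angle satisfies cos H_s = −tan φ tan δ = -0.2611, giving H_s = 105.14°.
Sunrise is at 12 − H_s/15 = 12 − 7.009 = 4.991 h local solar time.

4.99 h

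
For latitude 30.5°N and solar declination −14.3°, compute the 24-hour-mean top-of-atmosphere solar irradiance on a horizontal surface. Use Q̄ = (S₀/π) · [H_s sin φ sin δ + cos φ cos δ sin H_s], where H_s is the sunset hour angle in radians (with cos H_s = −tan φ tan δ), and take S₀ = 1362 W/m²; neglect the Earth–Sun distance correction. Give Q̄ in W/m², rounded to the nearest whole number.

281 W/m²

The sunset hour angle satisfies cos H_s = −tan φ tan δ = 0.1501, giving H_s = 81.37°. In radians, H_s = 1.4202.
H_s sin φ sin δ = 1.4202 × 0.5075 × -0.2470 = -0.1780.
cos φ cos δ sin H_s = 0.8616 × 0.9690 × 0.9887 = 0.8255.
Q̄ = (1362/π) × (-0.1780 + 0.8255) = 433.54 × 0.6475 = 280.72 W/m².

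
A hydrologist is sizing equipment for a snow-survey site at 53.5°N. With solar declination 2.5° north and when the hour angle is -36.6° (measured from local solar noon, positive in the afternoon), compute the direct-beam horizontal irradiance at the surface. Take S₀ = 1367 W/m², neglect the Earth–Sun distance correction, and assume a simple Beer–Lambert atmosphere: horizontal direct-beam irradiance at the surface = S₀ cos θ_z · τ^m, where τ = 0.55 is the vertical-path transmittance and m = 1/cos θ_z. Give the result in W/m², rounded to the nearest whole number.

218 W/m²

cos θ_z = sin φ sin δ + cos φ cos δ cos H = (0.8039)(0.0436) + (0.5948)(0.9990)(0.8028) = 0.5121.
Air mass m = 1/cos θ_z = 1/0.5121 = 1.953; τ^m = 0.55^1.953 = 0.3111.
Surface direct beam = 1367 × 0.5121 × 0.3111 = 217.78 W/m².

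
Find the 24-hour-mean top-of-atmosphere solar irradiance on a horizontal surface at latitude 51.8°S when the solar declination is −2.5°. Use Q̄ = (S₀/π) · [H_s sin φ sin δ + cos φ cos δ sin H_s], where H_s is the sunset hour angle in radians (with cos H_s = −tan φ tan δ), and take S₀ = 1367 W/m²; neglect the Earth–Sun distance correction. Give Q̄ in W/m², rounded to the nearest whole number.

293 W/m²

cos H_s = −tan(-51.8°) · tan(-2.5°) = -0.0555, so H_s = arccos(-0.0555) = 93.18°. In radians, H_s = 1.6263.
H_s sin φ sin δ = 1.6263 × -0.7859 × -0.0436 = 0.0557.
cos φ cos δ sin H_s = 0.6184 × 0.9990 × 0.9985 = 0.6169.
Q̄ = (1367/π) × (0.0557 + 0.6169) = 435.13 × 0.6726 = 292.67 W/m².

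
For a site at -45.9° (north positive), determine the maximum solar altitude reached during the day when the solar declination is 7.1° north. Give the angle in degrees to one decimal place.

At local solar noon the hour angle is zero, so the elevation is 90° − |φ − δ| = 90° − |-45.9° − (7.1°)| = 90° − 53.0° = 37.0°.

37.0°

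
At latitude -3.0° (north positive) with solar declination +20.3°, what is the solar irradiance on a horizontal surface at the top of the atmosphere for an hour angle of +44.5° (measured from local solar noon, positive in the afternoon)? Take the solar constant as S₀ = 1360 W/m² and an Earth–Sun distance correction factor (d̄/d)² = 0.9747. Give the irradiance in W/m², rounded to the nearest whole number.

cos θ_z = sin(-3.0°) sin(20.3°) + cos(-3.0°) cos(20.3°) cos(44.50°) = -0.0182 + 0.6680 = 0.6498.
Top-of-atmosphere irradiance = S₀ (d̄/d)² cos θ_z = 1360 × 0.9747 × 0.6498 = 861.37 W/m².

861 W/m²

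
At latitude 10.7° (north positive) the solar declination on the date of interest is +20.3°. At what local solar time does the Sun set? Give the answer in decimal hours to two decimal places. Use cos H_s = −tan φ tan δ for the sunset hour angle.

The sunset hour angle satisfies cos H_s = −tan φ tan δ = -0.0699, giving H_s = 94.01°.
Sunset is at 12 + H_s/15 = 12 + 6.267 = 18.267 h local solar time.

18.27 h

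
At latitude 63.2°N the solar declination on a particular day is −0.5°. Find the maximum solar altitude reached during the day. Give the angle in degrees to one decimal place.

26.3°

At local solar noon the hour angle is zero, so the elevation is 90° − |φ − δ| = 90° − |63.2° − (-0.5°)| = 90° − 63.7° = 26.3°.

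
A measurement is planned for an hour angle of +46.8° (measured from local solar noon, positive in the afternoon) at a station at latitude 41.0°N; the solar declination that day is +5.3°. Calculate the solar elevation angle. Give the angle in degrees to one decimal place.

cos θ_z = sin(41.0°) sin(5.3°) + cos(41.0°) cos(5.3°) cos(46.80°) = 0.0606 + 0.5144 = 0.5750.
θ_z = arccos(0.5750) = 54.90°, so the elevation is 90° − 54.90° = 35.10°.

35.1°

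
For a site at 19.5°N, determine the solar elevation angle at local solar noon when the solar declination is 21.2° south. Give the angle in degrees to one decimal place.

49.3°

At local solar noon the hour angle is zero, so the elevation is 90° − |φ − δ| = 90° − |19.5° − (-21.2°)| = 90° − 40.7° = 49.3°.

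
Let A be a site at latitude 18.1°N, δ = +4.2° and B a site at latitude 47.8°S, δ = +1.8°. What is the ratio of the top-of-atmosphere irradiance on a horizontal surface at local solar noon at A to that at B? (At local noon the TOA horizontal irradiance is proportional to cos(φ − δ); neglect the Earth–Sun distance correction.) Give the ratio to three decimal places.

1.498

A: cos θ_z = cos(18.1° − (4.2°)) = 0.9707.
B: cos θ_z = cos(-47.8° − (1.8°)) = 0.6481.
Ratio A/B = 0.9707 / 0.6481 = 1.4978.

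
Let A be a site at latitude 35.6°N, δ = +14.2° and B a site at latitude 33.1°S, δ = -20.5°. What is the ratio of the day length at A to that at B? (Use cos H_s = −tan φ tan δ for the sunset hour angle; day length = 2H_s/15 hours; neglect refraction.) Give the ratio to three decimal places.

0.965

A: H_s = arccos(−tan 35.6° · tan 14.2°) = 100.44°, so 2H_s/15 = 13.3920 h.
B: H_s = arccos(−tan -33.1° · tan -20.5°) = 104.11°, so 2H_s/15 = 13.8813 h.
Ratio A/B = 13.3920 / 13.8813 = 0.9648.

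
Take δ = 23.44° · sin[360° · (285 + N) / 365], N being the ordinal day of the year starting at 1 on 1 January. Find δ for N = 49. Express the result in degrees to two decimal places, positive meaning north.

-11.92°

360 × (285 + 49) / 365 = 329.425°; sin(329.425°) = -0.5087.
δ = 23.44 × -0.5087 = -11.924° ≈ -11.92°.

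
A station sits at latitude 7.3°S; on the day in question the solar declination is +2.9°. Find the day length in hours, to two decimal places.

11.95 hours

The sunset hour angle satisfies cos H_s = −tan φ tan δ = 0.0065, giving H_s = 89.63°.
Day length = 2 H_s / 15° h⁻¹ = 179.26° / 15 = 11.951 h.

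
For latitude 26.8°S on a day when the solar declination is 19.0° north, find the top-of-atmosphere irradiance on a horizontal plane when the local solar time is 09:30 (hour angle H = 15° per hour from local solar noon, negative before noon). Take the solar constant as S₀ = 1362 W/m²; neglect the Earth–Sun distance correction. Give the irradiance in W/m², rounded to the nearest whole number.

712 W/m²

Hour angle H = 15° × (9.5 − 12) = -37.50°.
cos θ_z = sin φ sin δ + cos φ cos δ cos H = (-0.4509)(0.3256) + (0.8926)(0.9455)(0.7934) = 0.5228.
Top-of-atmosphere irradiance = S₀ cos θ_z = 1362 × 0.5228 = 712.05 W/m².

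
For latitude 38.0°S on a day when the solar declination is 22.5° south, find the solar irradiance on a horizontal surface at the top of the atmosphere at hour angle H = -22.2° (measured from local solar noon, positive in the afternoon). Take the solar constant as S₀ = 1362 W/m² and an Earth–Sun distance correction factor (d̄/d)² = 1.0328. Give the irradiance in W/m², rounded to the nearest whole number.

With φ = -38.0°, δ = -22.5°, H = -22.20°: sin φ sin δ = 0.2356, cos φ cos δ cos H = 0.6741, so cos θ_z = 0.9097.
Top-of-atmosphere irradiance = S₀ (d̄/d)² cos θ_z = 1362 × 1.0328 × 0.9097 = 1279.65 W/m².

1280 W/m²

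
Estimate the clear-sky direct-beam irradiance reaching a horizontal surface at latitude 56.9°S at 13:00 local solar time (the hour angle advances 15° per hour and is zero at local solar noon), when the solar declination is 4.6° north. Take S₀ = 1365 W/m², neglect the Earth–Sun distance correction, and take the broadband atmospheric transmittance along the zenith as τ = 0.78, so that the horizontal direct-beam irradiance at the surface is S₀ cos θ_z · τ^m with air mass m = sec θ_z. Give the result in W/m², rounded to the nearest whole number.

364 W/m²

Hour angle H = 15° × (13 − 12) = 15.00°.
With φ = -56.9°, δ = 4.6°, H = 15.00°: sin φ sin δ = -0.0672, cos φ cos δ cos H = 0.5258, so cos θ_z = 0.4586.
Air mass m = 1/cos θ_z = 1/0.4586 = 2.181; τ^m = 0.78^2.181 = 0.5816.
Surface direct beam = 1365 × 0.4586 × 0.5816 = 364.08 W/m².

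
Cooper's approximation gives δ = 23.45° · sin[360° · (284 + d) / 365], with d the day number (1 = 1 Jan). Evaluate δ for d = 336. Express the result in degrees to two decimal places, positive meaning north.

360 × (284 + 336) / 365 = 611.507°; sin(611.507°) = -0.9484.
δ = 23.45 × -0.9484 = -22.240° ≈ -22.24°.

-22.24°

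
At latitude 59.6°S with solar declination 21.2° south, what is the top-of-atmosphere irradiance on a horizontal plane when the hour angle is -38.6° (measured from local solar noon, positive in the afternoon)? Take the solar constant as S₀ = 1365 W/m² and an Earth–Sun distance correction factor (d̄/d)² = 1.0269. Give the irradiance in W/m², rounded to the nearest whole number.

With φ = -59.6°, δ = -21.2°, H = -38.60°: sin φ sin δ = 0.3119, cos φ cos δ cos H = 0.3687, so cos θ_z = 0.6806.
Top-of-atmosphere irradiance = S₀ (d̄/d)² cos θ_z = 1365 × 1.0269 × 0.6806 = 954.01 W/m².

954 W/m²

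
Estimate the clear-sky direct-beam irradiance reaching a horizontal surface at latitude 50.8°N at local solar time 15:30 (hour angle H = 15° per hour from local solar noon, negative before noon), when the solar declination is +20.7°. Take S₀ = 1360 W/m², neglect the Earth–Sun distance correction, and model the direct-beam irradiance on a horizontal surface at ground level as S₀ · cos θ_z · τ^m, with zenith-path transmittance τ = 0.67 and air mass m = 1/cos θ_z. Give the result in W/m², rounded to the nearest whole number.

458 W/m²

Hour angle H = 15° × (15.5 − 12) = 52.50°.
cos θ_z = sin φ sin δ + cos φ cos δ cos H = (0.7749)(0.3535) + (0.6320)(0.9354)(0.6088) = 0.6338.
Air mass m = 1/cos θ_z = 1/0.6338 = 1.578; τ^m = 0.67^1.578 = 0.5316.
Surface direct beam = 1360 × 0.6338 × 0.5316 = 458.22 W/m².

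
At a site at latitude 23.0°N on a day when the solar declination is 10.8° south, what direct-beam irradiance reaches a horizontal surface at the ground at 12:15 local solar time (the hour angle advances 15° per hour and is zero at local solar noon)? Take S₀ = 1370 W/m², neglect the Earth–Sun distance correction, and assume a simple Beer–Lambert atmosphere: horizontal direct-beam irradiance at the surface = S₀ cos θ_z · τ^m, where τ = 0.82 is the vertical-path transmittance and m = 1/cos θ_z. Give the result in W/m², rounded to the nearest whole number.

Hour angle H = 15° × (12.25 − 12) = 3.75°.
cos θ_z = sin(23.0°) sin(-10.8°) + cos(23.0°) cos(-10.8°) cos(3.75°) = -0.0732 + 0.9023 = 0.8291.
Air mass m = 1/cos θ_z = 1/0.8291 = 1.206; τ^m = 0.82^1.206 = 0.7872.
Surface direct beam = 1370 × 0.8291 × 0.7872 = 894.15 W/m².

894 W/m²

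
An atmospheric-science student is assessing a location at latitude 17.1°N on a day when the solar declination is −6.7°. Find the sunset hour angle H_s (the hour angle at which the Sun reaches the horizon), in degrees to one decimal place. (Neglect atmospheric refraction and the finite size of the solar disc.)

cos H_s = −tan(17.1°) · tan(-6.7°) = 0.0361, so H_s = arccos(0.0361) = 87.93°.

87.9°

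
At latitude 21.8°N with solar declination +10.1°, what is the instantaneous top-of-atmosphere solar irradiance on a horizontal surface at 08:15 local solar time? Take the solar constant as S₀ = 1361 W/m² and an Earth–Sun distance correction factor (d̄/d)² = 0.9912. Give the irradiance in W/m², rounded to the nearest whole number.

Hour angle H = 15° × (8.25 − 12) = -56.25°.
cos θ_z = sin φ sin δ + cos φ cos δ cos H = (0.3714)(0.1754) + (0.9285)(0.9845)(0.5556) = 0.5730.
Top-of-atmosphere irradiance = S₀ (d̄/d)² cos θ_z = 1361 × 0.9912 × 0.5730 = 772.99 W/m².

773 W/m²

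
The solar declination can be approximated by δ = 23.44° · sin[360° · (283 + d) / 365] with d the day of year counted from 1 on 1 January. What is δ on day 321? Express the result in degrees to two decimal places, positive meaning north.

360 × (283 + 321) / 365 = 595.726°; sin(595.726°) = -0.8264.
δ = 23.44 × -0.8264 = -19.371° ≈ -19.37°.

-19.37°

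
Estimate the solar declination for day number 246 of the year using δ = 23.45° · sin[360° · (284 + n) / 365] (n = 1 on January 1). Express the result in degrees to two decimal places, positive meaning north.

360 × (284 + 246) / 365 = 522.740°; sin(522.740°) = 0.2967.
δ = 23.45 × 0.2967 = 6.958° ≈ +6.96°.

+6.96°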